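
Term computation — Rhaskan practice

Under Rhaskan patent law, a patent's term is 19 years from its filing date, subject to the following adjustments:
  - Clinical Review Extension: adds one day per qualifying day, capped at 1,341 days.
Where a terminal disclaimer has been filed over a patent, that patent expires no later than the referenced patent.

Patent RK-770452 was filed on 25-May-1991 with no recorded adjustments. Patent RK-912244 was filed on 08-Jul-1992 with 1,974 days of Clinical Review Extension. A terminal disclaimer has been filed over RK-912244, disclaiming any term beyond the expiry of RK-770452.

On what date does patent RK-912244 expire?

Natural term of RK-912244:
  Base: filing + 19 years → 8 July 2011.
  Clinical Review Extension: 1974 days claimed exceeds the 1341-day cap, so +1341 days → 10 March 2015.
Expiry of referenced patent RK-770452:
  Base: filing + 19 years → 25 May 2010.
Terminal disclaimer: RK-912244 expires on the earlier of 10 March 2015 and 25 May 2010.

May 25, 2010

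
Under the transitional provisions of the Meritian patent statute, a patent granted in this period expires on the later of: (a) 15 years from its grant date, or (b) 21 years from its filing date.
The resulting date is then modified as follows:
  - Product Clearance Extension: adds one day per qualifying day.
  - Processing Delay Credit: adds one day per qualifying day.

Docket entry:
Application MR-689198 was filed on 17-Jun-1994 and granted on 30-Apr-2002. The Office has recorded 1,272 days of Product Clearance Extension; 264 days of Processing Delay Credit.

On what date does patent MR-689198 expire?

2021-07-14

(a) grant + 15 years → 30 April 2017.
(b) filing + 21 years → 17 June 2015.
Later of the two: 30 April 2017.
Product Clearance Extension: +1272 days → 23 October 2020.
Processing Delay Credit: +264 days → 14 July 2021.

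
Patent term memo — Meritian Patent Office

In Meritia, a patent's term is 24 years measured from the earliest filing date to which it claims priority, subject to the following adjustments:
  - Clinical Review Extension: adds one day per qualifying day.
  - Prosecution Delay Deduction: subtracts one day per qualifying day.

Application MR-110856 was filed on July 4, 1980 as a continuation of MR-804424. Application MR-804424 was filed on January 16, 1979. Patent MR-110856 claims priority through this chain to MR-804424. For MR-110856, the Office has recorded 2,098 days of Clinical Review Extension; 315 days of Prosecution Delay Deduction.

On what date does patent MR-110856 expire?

Earliest priority filing: 16 January 1979.
Base term: 16 January 1979 + 24 years → 16 January 2003.
Clinical Review Extension: +2098 days → 14 October 2008.
Prosecution Delay Deduction: −315 days → 4 December 2007.

December 4, 2007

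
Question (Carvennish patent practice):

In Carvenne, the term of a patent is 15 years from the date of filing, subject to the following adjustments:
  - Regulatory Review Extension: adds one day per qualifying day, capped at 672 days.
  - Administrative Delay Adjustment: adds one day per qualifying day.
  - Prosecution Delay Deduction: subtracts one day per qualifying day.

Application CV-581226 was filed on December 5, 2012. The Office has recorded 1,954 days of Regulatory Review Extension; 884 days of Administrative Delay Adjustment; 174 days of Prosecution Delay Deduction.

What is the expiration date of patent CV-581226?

Base term: filing date + 15 years → 5 December 2027.
Regulatory Review Extension: 1954 days claimed exceeds the 672-day cap, so +672 days → 7 October 2029.
Administrative Delay Adjustment: +884 days → 9 March 2032.
Prosecution Delay Deduction: −174 days → 17 September 2031.

September 17, 2031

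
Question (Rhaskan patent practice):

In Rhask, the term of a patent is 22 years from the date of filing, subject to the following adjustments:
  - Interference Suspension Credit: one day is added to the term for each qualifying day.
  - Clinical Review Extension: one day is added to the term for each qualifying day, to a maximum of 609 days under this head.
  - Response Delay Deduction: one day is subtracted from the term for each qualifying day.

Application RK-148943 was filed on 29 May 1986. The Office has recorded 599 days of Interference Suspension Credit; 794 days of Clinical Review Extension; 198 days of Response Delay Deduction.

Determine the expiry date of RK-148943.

Base term: filing date + 22 years → 29 May 2008.
Interference Suspension Credit: +599 days → 18 January 2010.
Clinical Review Extension: 794 days claimed exceeds the 609-day cap, so +609 days → 19 September 2011.
Response Delay Deduction: −198 days → 5 March 2011.

March 5, 2011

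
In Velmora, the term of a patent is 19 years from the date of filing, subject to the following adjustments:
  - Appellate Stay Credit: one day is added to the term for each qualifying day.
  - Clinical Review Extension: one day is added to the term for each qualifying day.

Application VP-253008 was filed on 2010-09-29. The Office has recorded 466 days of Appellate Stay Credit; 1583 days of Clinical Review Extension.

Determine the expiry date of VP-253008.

2035-05-10

Base term: filing date + 19 years → 29 September 2029.
Appellate Stay Credit: +466 days → 8 January 2031.
Clinical Review Extension: +1583 days → 10 May 2035.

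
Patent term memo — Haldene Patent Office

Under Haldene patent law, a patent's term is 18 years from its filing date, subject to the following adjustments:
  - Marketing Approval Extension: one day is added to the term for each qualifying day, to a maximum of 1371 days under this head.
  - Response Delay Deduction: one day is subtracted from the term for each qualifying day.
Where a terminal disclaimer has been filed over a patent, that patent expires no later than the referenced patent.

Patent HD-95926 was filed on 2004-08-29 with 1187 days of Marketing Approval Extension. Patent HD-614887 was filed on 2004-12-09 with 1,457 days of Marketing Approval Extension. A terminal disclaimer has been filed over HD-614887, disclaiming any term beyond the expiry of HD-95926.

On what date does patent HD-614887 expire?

Natural term of HD-614887:
  Base: filing + 18 years → 9 December 2022.
  Marketing Approval Extension: 1457 days claimed exceeds the 1371-day cap, so +1371 days → 10 September 2026.
Expiry of referenced patent HD-95926:
  Base: filing + 18 years → 29 August 2022.
  Marketing Approval Extension: 1187 days (within the 1371-day cap) → +1187 days → 28 November 2025.
Terminal disclaimer: HD-614887 expires on the earlier of 10 September 2026 and 28 November 2025.

2025-11-28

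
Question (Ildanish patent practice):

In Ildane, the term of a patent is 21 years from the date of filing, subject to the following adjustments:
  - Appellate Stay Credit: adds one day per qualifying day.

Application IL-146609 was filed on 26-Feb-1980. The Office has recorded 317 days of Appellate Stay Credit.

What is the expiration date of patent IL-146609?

January 9, 2002

Base term: filing date + 21 years → 26 February 2001.
Appellate Stay Credit: +317 days → 9 January 2002.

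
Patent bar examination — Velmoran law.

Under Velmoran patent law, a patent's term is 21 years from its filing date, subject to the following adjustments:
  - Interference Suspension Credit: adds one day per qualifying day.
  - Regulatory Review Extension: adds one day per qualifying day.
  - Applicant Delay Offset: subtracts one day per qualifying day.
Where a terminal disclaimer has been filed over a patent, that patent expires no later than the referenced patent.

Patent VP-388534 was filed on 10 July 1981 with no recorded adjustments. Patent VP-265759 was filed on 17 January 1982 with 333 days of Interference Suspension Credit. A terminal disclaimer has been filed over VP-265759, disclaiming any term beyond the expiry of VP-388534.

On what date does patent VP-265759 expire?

2002-07-10

Natural term of VP-265759:
  Base: filing + 21 years → 17 January 2003.
  Interference Suspension Credit: +333 days → 16 December 2003.
Expiry of referenced patent VP-388534:
  Base: filing + 21 years → 10 July 2002.
Terminal disclaimer: VP-265759 expires on the earlier of 16 December 2003 and 10 July 2002.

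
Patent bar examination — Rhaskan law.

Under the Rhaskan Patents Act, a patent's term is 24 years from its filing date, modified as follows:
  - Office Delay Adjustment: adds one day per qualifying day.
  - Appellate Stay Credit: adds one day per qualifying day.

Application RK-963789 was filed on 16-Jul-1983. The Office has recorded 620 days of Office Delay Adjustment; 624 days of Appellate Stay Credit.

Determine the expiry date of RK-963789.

Base term: filing date + 24 years → 16 July 2007.
Office Delay Adjustment: +620 days → 27 March 2009.
Appellate Stay Credit: +624 days → 11 December 2010.

December 11, 2010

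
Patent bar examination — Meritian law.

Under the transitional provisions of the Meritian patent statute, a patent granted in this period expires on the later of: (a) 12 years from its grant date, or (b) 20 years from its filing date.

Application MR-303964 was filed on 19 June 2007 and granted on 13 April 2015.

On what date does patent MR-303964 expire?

(a) grant + 12 years → 13 April 2027.
(b) filing + 20 years → 19 June 2027.
Later of the two: 19 June 2027.

June 19, 2027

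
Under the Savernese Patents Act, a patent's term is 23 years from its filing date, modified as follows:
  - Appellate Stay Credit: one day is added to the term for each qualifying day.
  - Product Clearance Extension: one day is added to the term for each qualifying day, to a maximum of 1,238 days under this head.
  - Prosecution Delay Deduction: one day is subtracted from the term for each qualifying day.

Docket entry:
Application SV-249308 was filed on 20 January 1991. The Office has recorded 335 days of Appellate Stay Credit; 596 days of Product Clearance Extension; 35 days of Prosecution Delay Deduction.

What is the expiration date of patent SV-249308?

Base term: filing date + 23 years → 20 January 2014.
Appellate Stay Credit: +335 days → 21 December 2014.
Product Clearance Extension: 596 days (within the 1238-day cap) → +596 days → 8 August 2016.
Prosecution Delay Deduction: −35 days → 4 July 2016.

July 4, 2016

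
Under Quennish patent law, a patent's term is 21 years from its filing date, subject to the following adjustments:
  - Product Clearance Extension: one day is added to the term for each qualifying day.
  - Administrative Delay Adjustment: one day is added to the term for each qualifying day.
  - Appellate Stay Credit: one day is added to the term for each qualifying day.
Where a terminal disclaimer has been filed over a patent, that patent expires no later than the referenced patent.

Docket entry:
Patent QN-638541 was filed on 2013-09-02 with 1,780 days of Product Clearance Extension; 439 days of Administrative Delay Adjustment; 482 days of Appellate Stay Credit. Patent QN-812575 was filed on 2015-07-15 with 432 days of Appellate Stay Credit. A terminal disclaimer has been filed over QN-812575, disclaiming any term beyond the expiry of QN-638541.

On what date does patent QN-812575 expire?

2037-09-20

Natural term of QN-812575:
  Base: filing + 21 years → 15 July 2036.
  Appellate Stay Credit: +432 days → 20 September 2037.
Expiry of referenced patent QN-638541:
  Base: filing + 21 years → 2 September 2034.
  Product Clearance Extension: +1780 days → 18 July 2039.
  Administrative Delay Adjustment: +439 days → 29 September 2040.
  Appellate Stay Credit: +482 days → 24 January 2042.
Terminal disclaimer: QN-812575 expires on the earlier of 20 September 2037 and 24 January 2042.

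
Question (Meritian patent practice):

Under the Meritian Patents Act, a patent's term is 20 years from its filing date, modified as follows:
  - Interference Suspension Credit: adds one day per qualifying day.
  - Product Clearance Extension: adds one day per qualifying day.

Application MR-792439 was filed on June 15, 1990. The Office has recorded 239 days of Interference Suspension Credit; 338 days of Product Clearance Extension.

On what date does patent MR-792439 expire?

2012-01-13

Base term: filing date + 20 years → 15 June 2010.
Interference Suspension Credit: +239 days → 9 February 2011.
Product Clearance Extension: +338 days → 13 January 2012.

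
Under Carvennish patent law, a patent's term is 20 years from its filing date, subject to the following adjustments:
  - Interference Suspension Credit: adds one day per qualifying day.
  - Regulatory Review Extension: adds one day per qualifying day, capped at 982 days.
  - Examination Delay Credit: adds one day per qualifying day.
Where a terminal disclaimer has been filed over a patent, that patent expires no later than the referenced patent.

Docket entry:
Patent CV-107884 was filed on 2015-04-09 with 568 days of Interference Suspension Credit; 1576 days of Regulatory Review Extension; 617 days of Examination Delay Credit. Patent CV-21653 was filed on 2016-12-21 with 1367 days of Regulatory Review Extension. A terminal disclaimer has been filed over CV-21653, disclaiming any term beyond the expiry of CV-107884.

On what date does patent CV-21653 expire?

August 30, 2039

Natural term of CV-21653:
  Base: filing + 20 years → 21 December 2036.
  Regulatory Review Extension: 1367 days claimed exceeds the 982-day cap, so +982 days → 30 August 2039.
Expiry of referenced patent CV-107884:
  Base: filing + 20 years → 9 April 2035.
  Interference Suspension Credit: +568 days → 28 October 2036.
  Regulatory Review Extension: 1576 days claimed exceeds the 982-day cap, so +982 days → 7 July 2039.
  Examination Delay Credit: +617 days → 15 March 2041.
Terminal disclaimer: CV-21653 expires on the earlier of 30 August 2039 and 15 March 2041.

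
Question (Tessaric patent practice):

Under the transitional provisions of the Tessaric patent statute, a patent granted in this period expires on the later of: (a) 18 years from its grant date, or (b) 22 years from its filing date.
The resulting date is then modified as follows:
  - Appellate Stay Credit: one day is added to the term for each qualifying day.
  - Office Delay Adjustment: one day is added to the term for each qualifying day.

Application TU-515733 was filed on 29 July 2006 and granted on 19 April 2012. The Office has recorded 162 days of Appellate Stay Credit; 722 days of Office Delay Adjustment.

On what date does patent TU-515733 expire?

(a) grant + 18 years → 19 April 2030.
(b) filing + 22 years → 29 July 2028.
Later of the two: 19 April 2030.
Appellate Stay Credit: +162 days → 28 September 2030.
Office Delay Adjustment: +722 days → 19 September 2032.

2032-09-19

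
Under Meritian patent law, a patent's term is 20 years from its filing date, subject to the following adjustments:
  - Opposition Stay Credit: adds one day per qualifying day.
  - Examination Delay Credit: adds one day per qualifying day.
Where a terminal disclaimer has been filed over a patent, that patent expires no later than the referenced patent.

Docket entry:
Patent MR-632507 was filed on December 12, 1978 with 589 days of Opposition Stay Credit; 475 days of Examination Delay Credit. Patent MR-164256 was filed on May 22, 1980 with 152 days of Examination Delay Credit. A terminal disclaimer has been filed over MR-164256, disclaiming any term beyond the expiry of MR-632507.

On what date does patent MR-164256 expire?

2000-10-21

Natural term of MR-164256:
  Base: filing + 20 years → 22 May 2000.
  Examination Delay Credit: +152 days → 21 October 2000.
Expiry of referenced patent MR-632507:
  Base: filing + 20 years → 12 December 1998.
  Opposition Stay Credit: +589 days → 23 July 2000.
  Examination Delay Credit: +475 days → 10 November 2001.
Terminal disclaimer: MR-164256 expires on the earlier of 21 October 2000 and 10 November 2001.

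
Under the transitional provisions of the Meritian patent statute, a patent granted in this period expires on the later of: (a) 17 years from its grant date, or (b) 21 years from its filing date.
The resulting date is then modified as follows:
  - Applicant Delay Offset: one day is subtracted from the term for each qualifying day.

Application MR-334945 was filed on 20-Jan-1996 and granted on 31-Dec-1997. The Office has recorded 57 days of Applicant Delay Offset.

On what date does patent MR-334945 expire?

November 24, 2016

(a) grant + 17 years → 31 December 2014.
(b) filing + 21 years → 20 January 2017.
Later of the two: 20 January 2017.
Applicant Delay Offset: −57 days → 24 November 2016.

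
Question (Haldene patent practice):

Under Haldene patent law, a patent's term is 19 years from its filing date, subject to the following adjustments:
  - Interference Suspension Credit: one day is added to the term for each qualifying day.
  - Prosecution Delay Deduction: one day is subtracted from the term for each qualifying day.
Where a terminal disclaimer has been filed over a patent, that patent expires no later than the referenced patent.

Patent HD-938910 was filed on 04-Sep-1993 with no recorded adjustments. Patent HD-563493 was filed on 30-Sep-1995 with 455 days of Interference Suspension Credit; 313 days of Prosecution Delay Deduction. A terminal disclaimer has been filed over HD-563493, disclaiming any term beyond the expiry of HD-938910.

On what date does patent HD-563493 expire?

September 4, 2012

Natural term of HD-563493:
  Base: filing + 19 years → 30 September 2014.
  Interference Suspension Credit: +455 days → 29 December 2015.
  Prosecution Delay Deduction: −313 days → 19 February 2015.
Expiry of referenced patent HD-938910:
  Base: filing + 19 years → 4 September 2012.
Terminal disclaimer: HD-563493 expires on the earlier of 19 February 2015 and 4 September 2012.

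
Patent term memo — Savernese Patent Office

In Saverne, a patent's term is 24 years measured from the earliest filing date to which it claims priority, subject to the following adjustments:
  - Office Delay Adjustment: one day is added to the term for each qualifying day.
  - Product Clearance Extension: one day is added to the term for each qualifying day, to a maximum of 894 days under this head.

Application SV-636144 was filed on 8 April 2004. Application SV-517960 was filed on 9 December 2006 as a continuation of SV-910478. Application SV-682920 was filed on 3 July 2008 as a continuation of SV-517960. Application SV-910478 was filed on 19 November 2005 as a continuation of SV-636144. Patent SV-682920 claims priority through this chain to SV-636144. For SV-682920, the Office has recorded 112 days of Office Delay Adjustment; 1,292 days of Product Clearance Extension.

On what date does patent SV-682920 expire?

2031-01-09

Earliest priority filing: 8 April 2004.
Base term: 8 April 2004 + 24 years → 8 April 2028.
Office Delay Adjustment: +112 days → 29 July 2028.
Product Clearance Extension: 1292 days claimed exceeds the 894-day cap, so +894 days → 9 January 2031.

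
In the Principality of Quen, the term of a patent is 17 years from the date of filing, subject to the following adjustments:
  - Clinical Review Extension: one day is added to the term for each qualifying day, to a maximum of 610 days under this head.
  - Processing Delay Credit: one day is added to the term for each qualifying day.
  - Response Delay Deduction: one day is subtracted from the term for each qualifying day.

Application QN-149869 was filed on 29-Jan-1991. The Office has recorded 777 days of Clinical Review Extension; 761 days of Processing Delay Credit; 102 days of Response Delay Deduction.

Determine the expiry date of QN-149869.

2011-07-21

Base term: filing date + 17 years → 29 January 2008.
Clinical Review Extension: 777 days claimed exceeds the 610-day cap, so +610 days → 30 September 2009.
Processing Delay Credit: +761 days → 31 October 2011.
Response Delay Deduction: −102 days → 21 July 2011.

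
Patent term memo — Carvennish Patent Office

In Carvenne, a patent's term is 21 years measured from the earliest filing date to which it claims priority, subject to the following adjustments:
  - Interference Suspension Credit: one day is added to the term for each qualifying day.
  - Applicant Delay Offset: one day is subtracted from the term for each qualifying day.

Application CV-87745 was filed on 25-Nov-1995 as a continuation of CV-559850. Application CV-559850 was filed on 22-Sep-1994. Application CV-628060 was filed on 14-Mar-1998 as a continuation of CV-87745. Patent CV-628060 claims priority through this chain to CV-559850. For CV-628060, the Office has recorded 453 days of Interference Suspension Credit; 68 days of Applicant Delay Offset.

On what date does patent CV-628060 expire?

2016-10-11

Earliest priority filing: 22 September 1994.
Base term: 22 September 1994 + 21 years → 22 September 2015.
Interference Suspension Credit: +453 days → 18 December 2016.
Applicant Delay Offset: −68 days → 11 October 2016.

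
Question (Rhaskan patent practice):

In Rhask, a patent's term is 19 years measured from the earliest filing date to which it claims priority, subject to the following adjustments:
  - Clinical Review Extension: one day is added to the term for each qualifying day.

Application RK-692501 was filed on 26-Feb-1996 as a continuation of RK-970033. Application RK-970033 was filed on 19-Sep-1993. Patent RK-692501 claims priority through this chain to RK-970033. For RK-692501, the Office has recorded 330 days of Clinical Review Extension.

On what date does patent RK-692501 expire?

Earliest priority filing: 19 September 1993.
Base term: 19 September 1993 + 19 years → 19 September 2012.
Clinical Review Extension: +330 days → 15 August 2013.

August 15, 2013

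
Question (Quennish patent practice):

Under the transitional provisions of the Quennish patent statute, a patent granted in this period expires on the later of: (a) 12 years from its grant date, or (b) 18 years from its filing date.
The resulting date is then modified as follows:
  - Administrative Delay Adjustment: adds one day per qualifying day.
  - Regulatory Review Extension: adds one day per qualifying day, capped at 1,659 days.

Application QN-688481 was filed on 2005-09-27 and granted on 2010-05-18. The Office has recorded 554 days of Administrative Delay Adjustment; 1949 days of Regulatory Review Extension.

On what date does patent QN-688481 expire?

(a) grant + 12 years → 18 May 2022.
(b) filing + 18 years → 27 September 2023.
Later of the two: 27 September 2023.
Administrative Delay Adjustment: +554 days → 3 April 2025.
Regulatory Review Extension: 1949 days claimed exceeds the 1659-day cap, so +1659 days → 18 October 2029.

October 18, 2029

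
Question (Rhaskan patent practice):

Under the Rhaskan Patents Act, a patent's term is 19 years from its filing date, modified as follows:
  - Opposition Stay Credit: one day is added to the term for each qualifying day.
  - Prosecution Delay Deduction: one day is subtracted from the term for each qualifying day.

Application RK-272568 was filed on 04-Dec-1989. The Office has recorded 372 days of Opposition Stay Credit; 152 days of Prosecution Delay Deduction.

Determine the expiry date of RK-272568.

Base term: filing date + 19 years → 4 December 2008.
Opposition Stay Credit: +372 days → 11 December 2009.
Prosecution Delay Deduction: −152 days → 12 July 2009.

July 12, 2009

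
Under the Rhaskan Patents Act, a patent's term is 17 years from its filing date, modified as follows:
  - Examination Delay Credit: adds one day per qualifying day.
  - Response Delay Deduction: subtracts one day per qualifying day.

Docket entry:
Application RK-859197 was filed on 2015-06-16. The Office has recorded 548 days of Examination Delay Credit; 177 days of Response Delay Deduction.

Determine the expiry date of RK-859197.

2033-06-22

Base term: filing date + 17 years → 16 June 2032.
Examination Delay Credit: +548 days → 16 December 2033.
Response Delay Deduction: −177 days → 22 June 2033.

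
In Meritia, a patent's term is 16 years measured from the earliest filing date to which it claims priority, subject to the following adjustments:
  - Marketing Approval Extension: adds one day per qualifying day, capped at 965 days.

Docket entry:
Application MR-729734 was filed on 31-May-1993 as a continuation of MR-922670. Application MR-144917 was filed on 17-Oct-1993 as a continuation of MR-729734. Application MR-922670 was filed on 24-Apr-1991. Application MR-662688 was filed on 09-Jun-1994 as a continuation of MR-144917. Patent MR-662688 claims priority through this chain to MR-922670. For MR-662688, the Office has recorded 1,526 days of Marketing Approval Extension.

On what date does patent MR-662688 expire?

Earliest priority filing: 24 April 1991.
Base term: 24 April 1991 + 16 years → 24 April 2007.
Marketing Approval Extension: 1526 days claimed exceeds the 965-day cap, so +965 days → 14 December 2009.

2009-12-14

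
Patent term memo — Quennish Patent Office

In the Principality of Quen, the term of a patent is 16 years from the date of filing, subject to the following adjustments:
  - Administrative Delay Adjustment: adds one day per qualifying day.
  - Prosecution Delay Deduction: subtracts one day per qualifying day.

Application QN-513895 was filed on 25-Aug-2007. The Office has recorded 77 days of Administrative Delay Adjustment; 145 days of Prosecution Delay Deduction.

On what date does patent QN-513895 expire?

Base term: filing date + 16 years → 25 August 2023.
Administrative Delay Adjustment: +77 days → 10 November 2023.
Prosecution Delay Deduction: −145 days → 18 June 2023.

June 18, 2023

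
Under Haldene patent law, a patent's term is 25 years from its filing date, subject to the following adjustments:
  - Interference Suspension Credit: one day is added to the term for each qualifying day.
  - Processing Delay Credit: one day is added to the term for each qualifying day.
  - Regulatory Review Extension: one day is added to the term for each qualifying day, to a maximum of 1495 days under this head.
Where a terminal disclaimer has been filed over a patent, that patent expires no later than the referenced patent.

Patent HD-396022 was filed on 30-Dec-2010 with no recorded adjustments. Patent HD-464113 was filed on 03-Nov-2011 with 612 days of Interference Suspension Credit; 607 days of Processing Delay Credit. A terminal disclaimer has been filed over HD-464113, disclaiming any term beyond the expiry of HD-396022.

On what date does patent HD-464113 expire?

Natural term of HD-464113:
  Base: filing + 25 years → 3 November 2036.
  Interference Suspension Credit: +612 days → 8 July 2038.
  Processing Delay Credit: +607 days → 6 March 2040.
Expiry of referenced patent HD-396022:
  Base: filing + 25 years → 30 December 2035.
Terminal disclaimer: HD-464113 expires on the earlier of 6 March 2040 and 30 December 2035.

December 30, 2035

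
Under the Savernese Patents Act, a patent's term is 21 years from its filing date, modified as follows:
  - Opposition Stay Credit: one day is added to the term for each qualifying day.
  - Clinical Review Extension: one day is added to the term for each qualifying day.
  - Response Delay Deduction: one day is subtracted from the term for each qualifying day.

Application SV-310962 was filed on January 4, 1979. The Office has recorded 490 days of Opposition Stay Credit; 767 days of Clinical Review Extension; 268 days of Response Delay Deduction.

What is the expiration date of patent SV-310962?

2002-09-19

Base term: filing date + 21 years → 4 January 2000.
Opposition Stay Credit: +490 days → 8 May 2001.
Clinical Review Extension: +767 days → 14 June 2003.
Response Delay Deduction: −268 days → 19 September 2002.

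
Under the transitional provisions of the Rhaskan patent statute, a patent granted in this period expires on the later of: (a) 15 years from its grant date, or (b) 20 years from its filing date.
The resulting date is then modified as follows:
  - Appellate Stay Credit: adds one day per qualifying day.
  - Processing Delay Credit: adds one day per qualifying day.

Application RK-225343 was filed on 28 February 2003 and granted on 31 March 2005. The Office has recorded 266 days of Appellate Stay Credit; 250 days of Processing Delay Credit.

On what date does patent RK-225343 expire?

July 28, 2024

(a) grant + 15 years → 31 March 2020.
(b) filing + 20 years → 28 February 2023.
Later of the two: 28 February 2023.
Appellate Stay Credit: +266 days → 21 November 2023.
Processing Delay Credit: +250 days → 28 July 2024.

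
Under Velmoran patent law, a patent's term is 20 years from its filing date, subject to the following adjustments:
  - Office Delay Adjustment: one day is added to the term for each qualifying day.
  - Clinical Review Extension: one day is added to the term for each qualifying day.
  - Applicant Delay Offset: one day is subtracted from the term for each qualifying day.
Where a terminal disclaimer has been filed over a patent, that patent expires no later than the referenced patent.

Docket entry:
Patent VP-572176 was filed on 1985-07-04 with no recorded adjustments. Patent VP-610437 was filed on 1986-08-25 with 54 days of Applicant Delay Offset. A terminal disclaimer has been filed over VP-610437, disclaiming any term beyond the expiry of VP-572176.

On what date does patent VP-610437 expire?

2005-07-04

Natural term of VP-610437:
  Base: filing + 20 years → 25 August 2006.
  Applicant Delay Offset: −54 days → 2 July 2006.
Expiry of referenced patent VP-572176:
  Base: filing + 20 years → 4 July 2005.
Terminal disclaimer: VP-610437 expires on the earlier of 2 July 2006 and 4 July 2005.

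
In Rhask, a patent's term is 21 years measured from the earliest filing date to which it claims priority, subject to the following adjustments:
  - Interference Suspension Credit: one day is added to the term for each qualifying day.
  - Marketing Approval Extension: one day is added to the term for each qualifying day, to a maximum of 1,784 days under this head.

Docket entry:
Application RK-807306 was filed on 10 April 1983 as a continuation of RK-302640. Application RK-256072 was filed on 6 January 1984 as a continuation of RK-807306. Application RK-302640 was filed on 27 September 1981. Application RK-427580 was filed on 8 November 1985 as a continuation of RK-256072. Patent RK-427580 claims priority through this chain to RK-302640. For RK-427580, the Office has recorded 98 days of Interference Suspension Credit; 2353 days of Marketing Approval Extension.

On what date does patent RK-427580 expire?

November 22, 2007

Earliest priority filing: 27 September 1981.
Base term: 27 September 1981 + 21 years → 27 September 2002.
Interference Suspension Credit: +98 days → 3 January 2003.
Marketing Approval Extension: 2353 days claimed exceeds the 1784-day cap, so +1784 days → 22 November 2007.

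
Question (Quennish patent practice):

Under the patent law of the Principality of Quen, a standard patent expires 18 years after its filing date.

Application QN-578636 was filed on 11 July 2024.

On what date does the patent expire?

Filing date + 18 years → 11 July 2042.

July 11, 2042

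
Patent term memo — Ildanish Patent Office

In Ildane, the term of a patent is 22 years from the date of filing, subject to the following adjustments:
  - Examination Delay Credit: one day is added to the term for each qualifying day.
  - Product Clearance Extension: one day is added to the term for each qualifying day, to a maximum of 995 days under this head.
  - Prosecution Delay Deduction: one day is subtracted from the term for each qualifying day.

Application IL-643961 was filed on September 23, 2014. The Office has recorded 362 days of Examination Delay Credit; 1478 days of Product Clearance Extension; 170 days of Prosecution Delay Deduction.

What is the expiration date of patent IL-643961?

2039-12-24

Base term: filing date + 22 years → 23 September 2036.
Examination Delay Credit: +362 days → 20 September 2037.
Product Clearance Extension: 1478 days claimed exceeds the 995-day cap, so +995 days → 11 June 2040.
Prosecution Delay Deduction: −170 days → 24 December 2039.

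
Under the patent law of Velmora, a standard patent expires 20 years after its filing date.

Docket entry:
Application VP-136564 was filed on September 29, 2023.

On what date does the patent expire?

Filing date + 20 years → 29 September 2043.

2043-09-29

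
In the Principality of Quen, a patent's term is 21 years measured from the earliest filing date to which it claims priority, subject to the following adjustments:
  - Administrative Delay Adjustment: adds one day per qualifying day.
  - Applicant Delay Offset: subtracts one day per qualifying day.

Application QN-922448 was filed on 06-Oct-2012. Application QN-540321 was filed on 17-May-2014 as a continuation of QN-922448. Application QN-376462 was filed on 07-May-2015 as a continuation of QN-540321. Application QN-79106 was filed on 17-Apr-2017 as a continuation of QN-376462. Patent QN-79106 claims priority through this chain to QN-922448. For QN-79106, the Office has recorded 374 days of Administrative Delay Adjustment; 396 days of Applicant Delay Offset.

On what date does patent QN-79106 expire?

2033-09-14

Earliest priority filing: 6 October 2012.
Base term: 6 October 2012 + 21 years → 6 October 2033.
Administrative Delay Adjustment: +374 days → 15 October 2034.
Applicant Delay Offset: −396 days → 14 September 2033.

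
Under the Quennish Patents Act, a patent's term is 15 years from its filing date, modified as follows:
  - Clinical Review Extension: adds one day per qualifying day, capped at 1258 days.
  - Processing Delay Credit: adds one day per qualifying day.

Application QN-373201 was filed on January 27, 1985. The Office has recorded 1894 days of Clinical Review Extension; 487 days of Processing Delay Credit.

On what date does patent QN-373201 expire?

Base term: filing date + 15 years → 27 January 2000.
Clinical Review Extension: 1894 days claimed exceeds the 1258-day cap, so +1258 days → 8 July 2003.
Processing Delay Credit: +487 days → 6 November 2004.

2004-11-06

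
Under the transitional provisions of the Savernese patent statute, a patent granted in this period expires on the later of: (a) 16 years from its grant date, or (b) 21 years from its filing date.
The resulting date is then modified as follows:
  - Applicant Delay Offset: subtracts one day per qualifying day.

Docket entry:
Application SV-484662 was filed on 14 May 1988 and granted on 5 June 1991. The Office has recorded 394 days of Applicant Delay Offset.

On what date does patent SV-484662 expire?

(a) grant + 16 years → 5 June 2007.
(b) filing + 21 years → 14 May 2009.
Later of the two: 14 May 2009.
Applicant Delay Offset: −394 days → 15 April 2008.

2008-04-15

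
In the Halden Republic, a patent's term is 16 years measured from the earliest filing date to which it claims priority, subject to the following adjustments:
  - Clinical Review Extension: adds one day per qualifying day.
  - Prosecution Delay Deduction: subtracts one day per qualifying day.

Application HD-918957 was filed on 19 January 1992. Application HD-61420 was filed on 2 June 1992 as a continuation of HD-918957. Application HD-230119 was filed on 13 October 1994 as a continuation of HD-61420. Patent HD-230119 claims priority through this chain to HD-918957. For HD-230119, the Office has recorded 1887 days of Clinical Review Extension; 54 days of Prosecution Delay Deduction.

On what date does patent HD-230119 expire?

Earliest priority filing: 19 January 1992.
Base term: 19 January 1992 + 16 years → 19 January 2008.
Clinical Review Extension: +1887 days → 20 March 2013.
Prosecution Delay Deduction: −54 days → 25 January 2013.

January 25, 2013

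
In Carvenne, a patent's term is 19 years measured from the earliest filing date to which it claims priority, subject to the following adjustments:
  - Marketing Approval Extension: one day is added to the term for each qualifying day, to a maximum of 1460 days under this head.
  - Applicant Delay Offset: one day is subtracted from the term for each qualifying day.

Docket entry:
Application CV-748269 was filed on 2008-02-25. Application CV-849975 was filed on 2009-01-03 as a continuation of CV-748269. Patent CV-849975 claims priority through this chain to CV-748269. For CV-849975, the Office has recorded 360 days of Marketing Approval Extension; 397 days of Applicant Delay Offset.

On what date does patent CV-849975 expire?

January 19, 2027

Earliest priority filing: 25 February 2008.
Base term: 25 February 2008 + 19 years → 25 February 2027.
Marketing Approval Extension: 360 days (within the 1460-day cap) → +360 days → 20 February 2028.
Applicant Delay Offset: −397 days → 19 January 2027.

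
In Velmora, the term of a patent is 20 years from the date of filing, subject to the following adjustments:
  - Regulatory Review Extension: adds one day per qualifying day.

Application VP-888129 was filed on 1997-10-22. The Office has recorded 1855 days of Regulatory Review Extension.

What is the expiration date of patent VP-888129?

November 20, 2022

Base term: filing date + 20 years → 22 October 2017.
Regulatory Review Extension: +1855 days → 20 November 2022.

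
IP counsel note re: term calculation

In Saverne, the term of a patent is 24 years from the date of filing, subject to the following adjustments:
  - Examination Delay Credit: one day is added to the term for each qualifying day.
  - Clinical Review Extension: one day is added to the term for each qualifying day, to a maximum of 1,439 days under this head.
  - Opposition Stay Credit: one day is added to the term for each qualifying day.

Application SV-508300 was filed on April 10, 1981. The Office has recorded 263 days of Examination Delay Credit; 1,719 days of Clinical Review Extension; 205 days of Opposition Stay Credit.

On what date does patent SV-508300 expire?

June 30, 2010

Base term: filing date + 24 years → 10 April 2005.
Examination Delay Credit: +263 days → 29 December 2005.
Clinical Review Extension: 1719 days claimed exceeds the 1439-day cap, so +1439 days → 7 December 2009.
Opposition Stay Credit: +205 days → 30 June 2010.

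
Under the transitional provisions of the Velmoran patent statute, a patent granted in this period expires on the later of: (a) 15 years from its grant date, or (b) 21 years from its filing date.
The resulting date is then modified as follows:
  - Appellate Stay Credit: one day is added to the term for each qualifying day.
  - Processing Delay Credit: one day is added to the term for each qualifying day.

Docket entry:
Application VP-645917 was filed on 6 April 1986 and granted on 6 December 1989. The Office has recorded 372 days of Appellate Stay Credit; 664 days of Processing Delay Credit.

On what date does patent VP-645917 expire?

(a) grant + 15 years → 6 December 2004.
(b) filing + 21 years → 6 April 2007.
Later of the two: 6 April 2007.
Appellate Stay Credit: +372 days → 12 April 2008.
Processing Delay Credit: +664 days → 5 February 2010.

February 5, 2010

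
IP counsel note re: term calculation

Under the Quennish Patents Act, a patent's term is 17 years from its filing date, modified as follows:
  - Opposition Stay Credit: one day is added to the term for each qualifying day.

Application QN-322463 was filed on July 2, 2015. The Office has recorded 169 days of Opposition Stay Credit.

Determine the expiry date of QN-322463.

Base term: filing date + 17 years → 2 July 2032.
Opposition Stay Credit: +169 days → 18 December 2032.

2032-12-18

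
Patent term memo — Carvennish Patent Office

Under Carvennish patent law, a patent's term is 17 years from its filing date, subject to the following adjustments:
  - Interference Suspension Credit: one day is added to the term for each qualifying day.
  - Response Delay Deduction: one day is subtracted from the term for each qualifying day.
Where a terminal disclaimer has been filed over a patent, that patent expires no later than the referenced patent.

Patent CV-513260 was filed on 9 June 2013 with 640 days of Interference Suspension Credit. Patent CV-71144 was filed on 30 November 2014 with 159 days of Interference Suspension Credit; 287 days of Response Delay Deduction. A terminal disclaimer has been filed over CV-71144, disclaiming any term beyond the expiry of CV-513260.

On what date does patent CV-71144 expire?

2031-07-25

Natural term of CV-71144:
  Base: filing + 17 years → 30 November 2031.
  Interference Suspension Credit: +159 days → 7 May 2032.
  Response Delay Deduction: −287 days → 25 July 2031.
Expiry of referenced patent CV-513260:
  Base: filing + 17 years → 9 June 2030.
  Interference Suspension Credit: +640 days → 10 March 2032.
Terminal disclaimer: CV-71144 expires on the earlier of 25 July 2031 and 10 March 2032.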